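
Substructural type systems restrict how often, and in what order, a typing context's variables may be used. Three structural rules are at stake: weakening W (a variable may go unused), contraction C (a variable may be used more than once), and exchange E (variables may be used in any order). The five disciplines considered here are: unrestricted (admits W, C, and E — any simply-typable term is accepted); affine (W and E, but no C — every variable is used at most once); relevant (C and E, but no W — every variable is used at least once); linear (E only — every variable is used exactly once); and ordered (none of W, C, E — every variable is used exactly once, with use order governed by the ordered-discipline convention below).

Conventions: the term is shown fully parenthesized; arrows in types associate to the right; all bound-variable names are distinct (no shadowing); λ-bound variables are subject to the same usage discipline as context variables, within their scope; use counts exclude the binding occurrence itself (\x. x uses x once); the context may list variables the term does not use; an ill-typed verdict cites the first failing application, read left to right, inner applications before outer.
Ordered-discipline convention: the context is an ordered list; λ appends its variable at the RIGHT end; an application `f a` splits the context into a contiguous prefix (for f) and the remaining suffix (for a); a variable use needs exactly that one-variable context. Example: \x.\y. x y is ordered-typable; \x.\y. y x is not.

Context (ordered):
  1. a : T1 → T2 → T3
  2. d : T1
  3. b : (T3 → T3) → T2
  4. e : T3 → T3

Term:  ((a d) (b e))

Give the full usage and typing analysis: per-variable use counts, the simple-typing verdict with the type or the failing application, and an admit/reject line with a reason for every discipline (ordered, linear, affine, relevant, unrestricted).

usage: a: 1, d: 1, b: 1, e: 1
order of uses: a, d, b, e
typing: well-typed — term : T3
ordered: ✓ — one use each (a, d, b, e); ordered split holds
linear: ✓ — exactly-once usage across a, d, b, e
affine: ✓ — no duplicate uses among a, d, b, e
relevant: ✓ — a, d, b, e: all used, weakening unneeded
unrestricted: ✓ — well-typed at T3; no restrictions here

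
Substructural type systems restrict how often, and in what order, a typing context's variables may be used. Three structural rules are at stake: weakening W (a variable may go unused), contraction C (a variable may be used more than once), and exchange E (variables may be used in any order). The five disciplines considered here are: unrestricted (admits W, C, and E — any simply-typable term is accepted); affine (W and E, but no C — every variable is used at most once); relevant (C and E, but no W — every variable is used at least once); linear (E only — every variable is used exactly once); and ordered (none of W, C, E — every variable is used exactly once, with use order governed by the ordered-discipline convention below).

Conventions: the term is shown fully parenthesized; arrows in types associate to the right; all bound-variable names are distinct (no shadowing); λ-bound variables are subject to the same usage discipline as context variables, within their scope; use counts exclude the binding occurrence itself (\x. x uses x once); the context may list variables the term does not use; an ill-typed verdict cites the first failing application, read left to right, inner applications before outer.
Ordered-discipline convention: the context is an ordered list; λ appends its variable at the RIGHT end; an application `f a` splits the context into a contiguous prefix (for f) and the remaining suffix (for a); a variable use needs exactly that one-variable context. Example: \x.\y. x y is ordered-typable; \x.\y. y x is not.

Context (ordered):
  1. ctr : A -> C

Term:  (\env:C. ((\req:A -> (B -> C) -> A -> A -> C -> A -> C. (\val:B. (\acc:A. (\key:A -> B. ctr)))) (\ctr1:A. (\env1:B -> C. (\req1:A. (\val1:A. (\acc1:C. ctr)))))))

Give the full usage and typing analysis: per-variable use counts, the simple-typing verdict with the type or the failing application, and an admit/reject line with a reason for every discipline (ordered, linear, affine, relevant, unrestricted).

use counts: ctr: 2×; env (bound): 0×; req (bound): 0×; val (bound): 0×; acc (bound): 0×; key (bound): 0×; ctr1 (bound): 0×; env1 (bound): 0×; req1 (bound): 0×; val1 (bound): 0×; acc1 (bound): 0×
order of uses: ctr, ctr
typing: the term checks, with type C -> B -> A -> (A -> B) -> A -> C
ordered: ✗ — repeated use of ctr ×2; needs weakening: env, req, val, acc, key, ctr1, env1, req1, val1, acc1 unused
linear: ✗ — repeated use of ctr ×2; needs weakening: env, req, val, acc, key, ctr1, env1, req1, val1, acc1 unused
affine: ✗ — repeated use of ctr ×2
relevant: ✗ — needs weakening: env, req, val, acc, key, ctr1, env1, req1, val1, acc1 unused
unrestricted: ✓ — type-checks (C -> B -> A -> (A -> B) -> A -> C) and nothing is barred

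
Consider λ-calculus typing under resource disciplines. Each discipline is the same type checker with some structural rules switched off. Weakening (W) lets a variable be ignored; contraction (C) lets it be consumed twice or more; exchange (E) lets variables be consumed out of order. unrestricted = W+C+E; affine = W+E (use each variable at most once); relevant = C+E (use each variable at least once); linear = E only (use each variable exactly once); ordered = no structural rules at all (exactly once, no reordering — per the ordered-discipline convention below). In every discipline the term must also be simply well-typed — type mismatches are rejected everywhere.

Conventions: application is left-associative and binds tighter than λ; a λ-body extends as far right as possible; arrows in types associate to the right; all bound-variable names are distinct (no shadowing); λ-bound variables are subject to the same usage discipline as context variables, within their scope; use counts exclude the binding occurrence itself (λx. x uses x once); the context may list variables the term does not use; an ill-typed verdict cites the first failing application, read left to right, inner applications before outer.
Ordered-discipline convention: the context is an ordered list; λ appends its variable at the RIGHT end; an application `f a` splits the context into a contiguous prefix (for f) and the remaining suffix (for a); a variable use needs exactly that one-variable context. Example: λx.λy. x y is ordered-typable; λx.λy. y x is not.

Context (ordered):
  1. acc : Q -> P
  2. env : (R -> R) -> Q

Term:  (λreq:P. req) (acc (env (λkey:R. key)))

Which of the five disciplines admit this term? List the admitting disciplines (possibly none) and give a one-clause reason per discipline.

admitted by: ordered, linear, affine, relevant, unrestricted
use counts: acc=1; env=1; req (bound)=1; key (bound)=1
use order (left to right): req, acc, env, key
typing: well-typed at P
ordered ✓ (single-use (acc, env, req, key), ordered derivation ok)
linear ✓ (each of acc, env, req, key used exactly once)
affine ✓ (no duplicate uses among acc, env, req, key)
relevant ✓ (acc, env, req, key: all used, weakening unneeded)
unrestricted ✓ (well-typed at P; no restrictions here)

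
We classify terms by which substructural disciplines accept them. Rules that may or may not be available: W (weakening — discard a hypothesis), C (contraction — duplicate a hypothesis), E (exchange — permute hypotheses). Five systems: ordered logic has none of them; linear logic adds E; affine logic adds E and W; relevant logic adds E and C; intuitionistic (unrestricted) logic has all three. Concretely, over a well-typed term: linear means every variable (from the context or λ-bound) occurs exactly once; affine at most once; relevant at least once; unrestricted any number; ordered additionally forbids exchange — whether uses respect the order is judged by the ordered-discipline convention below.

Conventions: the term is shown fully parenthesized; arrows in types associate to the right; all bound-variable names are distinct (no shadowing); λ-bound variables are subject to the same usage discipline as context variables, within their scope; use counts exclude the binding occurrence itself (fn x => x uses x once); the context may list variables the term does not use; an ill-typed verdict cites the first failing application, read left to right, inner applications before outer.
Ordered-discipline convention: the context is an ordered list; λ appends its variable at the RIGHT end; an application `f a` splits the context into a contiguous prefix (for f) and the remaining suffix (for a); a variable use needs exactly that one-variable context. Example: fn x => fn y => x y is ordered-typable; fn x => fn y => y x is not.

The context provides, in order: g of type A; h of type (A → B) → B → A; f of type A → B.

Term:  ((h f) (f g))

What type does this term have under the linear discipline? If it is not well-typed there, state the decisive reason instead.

not well-typed under linear — uses contraction: f ×2
use counts: g: 1; h: 1; f: 2
order of uses: h, f, f, g
typing: ✓ — A
across the five disciplines: ordered ✗; linear ✗; affine ✗; relevant ✓; unrestricted ✓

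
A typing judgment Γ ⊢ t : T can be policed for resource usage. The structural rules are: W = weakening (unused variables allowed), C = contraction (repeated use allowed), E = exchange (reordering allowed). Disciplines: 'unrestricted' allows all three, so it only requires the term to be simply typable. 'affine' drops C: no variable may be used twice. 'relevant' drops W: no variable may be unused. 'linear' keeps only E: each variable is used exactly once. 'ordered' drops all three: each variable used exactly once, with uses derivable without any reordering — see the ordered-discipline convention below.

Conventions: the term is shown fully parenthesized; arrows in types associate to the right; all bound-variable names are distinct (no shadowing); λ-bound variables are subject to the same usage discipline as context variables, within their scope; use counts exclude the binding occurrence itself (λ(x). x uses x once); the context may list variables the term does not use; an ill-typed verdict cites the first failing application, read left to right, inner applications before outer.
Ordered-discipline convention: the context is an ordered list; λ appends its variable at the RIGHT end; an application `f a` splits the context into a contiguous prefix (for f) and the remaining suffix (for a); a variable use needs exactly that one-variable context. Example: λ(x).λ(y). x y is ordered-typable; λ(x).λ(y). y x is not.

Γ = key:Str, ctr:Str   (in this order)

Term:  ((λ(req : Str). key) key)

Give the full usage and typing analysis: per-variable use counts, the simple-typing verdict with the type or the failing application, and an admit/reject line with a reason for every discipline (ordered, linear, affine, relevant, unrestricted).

use counts: key: 2×; ctr: 0×; req [bound]: 0×
use order (left to right): key, key
typing: the term checks, with type Str
ordered ✗ (needs contraction — key ×2; ctr, req left unused)
linear ✗ (needs contraction — key ×2; ctr, req left unused)
affine ✗ (needs contraction — key ×2)
relevant ✗ (ctr, req left unused)
unrestricted ✓ (type-checks (Str) and nothing is barred)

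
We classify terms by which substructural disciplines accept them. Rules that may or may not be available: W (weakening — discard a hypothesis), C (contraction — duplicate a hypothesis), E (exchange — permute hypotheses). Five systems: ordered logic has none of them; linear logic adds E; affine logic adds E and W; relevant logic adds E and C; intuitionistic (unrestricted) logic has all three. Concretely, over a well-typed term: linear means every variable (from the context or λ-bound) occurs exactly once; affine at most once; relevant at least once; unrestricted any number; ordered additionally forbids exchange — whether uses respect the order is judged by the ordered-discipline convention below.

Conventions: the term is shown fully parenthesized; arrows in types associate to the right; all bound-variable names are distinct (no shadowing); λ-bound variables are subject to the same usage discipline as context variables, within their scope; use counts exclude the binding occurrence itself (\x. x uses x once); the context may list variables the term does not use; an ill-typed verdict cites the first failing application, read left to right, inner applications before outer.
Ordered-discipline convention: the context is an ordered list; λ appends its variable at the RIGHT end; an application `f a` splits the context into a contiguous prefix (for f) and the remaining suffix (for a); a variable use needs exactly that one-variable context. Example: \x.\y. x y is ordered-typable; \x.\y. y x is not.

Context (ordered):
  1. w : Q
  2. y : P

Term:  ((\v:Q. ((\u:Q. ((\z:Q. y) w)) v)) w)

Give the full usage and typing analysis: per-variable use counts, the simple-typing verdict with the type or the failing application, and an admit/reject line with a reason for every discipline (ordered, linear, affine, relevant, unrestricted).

usage: w ×2; y ×1; v (bound) ×1; u (bound) ×0; z (bound) ×0
order of uses: y, w, v, w
typing: the term checks, with type P
ordered: ✗ — w ×2 used more than once (contraction); u, z never used (weakening)
linear: ✗ — w ×2 used more than once (contraction); u, z never used (weakening)
affine: ✗ — w ×2 used more than once (contraction)
relevant: ✗ — u, z never used (weakening)
unrestricted: ✓ — simply typable at P; W, C, E all held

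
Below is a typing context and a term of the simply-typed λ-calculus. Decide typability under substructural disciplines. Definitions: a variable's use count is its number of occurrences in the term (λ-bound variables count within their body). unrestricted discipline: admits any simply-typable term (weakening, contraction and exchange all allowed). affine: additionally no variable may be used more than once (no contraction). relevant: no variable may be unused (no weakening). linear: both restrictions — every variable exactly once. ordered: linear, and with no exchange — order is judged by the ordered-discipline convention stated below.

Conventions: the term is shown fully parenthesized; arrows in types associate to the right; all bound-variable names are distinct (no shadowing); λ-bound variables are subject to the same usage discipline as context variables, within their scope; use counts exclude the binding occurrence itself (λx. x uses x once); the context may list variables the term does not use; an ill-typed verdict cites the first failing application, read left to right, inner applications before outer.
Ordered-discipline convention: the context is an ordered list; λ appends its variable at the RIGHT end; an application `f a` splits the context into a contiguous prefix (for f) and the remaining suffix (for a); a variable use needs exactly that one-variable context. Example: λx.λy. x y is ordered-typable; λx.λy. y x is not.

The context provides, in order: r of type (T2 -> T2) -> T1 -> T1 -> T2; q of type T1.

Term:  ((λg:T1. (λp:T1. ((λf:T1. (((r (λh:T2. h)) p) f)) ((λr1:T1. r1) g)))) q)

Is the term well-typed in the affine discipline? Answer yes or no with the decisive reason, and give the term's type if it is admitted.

yes — at most one use each (r, q, g, p, f, h, r1); term : T1 -> T2
usage: r: 1; q: 1; g (bound): 1; p (bound): 1; f (bound): 1; h (bound): 1; r1 (bound): 1
use order (left to right): r, h, p, f, r1, g, q
typing: well-typed at T1 -> T2
per-discipline verdicts: ordered ✗; linear ✓; affine ✓; relevant ✓; unrestricted ✓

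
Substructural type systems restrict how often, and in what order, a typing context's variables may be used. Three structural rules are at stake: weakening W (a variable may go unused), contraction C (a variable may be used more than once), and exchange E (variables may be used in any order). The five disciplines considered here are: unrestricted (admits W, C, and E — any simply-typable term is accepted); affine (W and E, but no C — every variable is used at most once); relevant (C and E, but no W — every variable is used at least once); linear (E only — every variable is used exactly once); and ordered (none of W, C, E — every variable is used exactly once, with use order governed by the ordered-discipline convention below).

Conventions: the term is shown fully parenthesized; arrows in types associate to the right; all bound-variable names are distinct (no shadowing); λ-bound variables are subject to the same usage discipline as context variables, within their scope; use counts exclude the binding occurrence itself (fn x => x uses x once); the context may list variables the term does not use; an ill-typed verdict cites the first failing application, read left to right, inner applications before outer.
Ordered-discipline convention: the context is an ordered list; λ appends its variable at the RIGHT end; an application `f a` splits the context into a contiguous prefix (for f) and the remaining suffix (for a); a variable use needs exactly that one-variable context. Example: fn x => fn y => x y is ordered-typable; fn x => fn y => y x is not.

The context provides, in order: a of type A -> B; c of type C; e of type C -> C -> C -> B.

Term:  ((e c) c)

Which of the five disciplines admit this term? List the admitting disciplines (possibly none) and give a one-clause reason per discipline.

admitted in: unrestricted
usage: a: 0×, c: 2×, e: 1×
order of uses: e, c, c
typing: well-typed — term : C -> B
ordered: ✗, repeated use of c ×2; a never used (weakening)
linear: ✗, repeated use of c ×2; a never used (weakening)
affine: ✗, repeated use of c ×2
relevant: ✗, a never used (weakening)
unrestricted: ✓, type-checks (C -> B) and nothing is barred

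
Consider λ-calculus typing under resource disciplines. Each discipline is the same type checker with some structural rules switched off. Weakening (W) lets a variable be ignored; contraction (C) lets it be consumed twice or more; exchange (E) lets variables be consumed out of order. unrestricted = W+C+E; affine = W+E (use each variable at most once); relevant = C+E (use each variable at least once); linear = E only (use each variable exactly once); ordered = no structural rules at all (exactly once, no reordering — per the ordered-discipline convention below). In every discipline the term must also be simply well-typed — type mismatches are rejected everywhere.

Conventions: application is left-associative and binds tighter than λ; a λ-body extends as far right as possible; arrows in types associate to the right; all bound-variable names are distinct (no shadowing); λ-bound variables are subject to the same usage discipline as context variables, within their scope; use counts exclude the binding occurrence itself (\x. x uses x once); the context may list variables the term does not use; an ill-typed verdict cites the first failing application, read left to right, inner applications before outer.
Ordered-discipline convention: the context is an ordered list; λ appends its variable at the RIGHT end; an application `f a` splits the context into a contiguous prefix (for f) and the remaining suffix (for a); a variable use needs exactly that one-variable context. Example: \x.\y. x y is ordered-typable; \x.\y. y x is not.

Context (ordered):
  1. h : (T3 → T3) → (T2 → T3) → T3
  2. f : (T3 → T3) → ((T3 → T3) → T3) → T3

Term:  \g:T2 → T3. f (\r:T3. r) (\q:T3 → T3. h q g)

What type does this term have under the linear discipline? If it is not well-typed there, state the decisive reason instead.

term : (T2 → T3) → T3
variable uses: h=1, f=1, g (bound)=1, r (bound)=1, q (bound)=1
use order (left to right): f, r, h, q, g
typing: ✓ — (T2 → T3) → T3
all disciplines: ordered ✗; linear ✓; affine ✓; relevant ✓; unrestricted ✓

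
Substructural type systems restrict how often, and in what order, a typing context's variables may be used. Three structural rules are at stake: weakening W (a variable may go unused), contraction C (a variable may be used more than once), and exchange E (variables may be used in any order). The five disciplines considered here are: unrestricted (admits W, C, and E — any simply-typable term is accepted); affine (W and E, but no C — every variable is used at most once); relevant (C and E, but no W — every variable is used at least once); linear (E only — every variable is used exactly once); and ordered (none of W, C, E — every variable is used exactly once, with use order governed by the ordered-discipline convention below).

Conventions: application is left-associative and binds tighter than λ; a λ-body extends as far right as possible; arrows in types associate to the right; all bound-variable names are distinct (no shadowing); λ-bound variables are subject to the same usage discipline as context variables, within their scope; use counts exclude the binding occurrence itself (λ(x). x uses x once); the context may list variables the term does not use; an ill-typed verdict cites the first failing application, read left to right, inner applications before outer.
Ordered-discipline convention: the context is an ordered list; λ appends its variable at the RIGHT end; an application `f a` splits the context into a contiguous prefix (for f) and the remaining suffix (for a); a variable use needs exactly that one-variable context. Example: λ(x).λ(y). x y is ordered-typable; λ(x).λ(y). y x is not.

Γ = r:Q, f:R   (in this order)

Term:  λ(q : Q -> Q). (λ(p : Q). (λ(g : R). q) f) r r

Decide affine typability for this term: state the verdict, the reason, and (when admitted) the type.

no — repeated use of r ×2
variable uses: r=2, f=1, q [bound]=1, p [bound]=0, g [bound]=0
left-to-right use order: q, f, r, r
typing: ✓ — (Q -> Q) -> Q
across the five disciplines: ordered ✗, linear ✗, affine ✗, relevant ✗, unrestricted ✓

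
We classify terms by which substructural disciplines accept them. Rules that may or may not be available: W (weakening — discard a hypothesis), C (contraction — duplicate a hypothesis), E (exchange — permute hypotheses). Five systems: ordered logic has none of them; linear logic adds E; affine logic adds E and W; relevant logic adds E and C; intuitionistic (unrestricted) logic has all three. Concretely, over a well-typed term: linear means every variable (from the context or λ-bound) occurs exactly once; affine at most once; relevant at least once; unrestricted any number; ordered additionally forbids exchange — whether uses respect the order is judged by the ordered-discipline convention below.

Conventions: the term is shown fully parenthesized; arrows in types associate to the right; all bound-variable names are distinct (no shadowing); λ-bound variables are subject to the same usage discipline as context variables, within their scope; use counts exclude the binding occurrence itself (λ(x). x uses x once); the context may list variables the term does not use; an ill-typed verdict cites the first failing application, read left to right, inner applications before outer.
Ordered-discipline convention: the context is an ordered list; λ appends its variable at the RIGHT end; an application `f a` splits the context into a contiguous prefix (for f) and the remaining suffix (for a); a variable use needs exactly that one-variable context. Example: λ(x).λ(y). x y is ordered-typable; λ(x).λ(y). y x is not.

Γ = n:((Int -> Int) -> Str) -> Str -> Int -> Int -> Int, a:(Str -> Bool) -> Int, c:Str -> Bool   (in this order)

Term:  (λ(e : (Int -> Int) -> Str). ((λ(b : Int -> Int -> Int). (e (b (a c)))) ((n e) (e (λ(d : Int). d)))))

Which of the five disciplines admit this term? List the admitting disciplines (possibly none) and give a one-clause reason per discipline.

admitting disciplines: relevant, unrestricted
counts: n ×1; a ×1; c ×1; e (λ-bound) ×3; b (λ-bound) ×1; d (λ-bound) ×1
uses in reading order: e, b, a, c, n, e, e, d
typing: the term checks, with type ((Int -> Int) -> Str) -> Str
ordered ✗ (uses contraction: e ×3)
linear ✗ (uses contraction: e ×3)
affine ✗ (uses contraction: e ×3)
relevant ✓ (n, a, c, e, b, d: all used, weakening unneeded)
unrestricted ✓ (typability at ((Int -> Int) -> Str) -> Str is all that's needed)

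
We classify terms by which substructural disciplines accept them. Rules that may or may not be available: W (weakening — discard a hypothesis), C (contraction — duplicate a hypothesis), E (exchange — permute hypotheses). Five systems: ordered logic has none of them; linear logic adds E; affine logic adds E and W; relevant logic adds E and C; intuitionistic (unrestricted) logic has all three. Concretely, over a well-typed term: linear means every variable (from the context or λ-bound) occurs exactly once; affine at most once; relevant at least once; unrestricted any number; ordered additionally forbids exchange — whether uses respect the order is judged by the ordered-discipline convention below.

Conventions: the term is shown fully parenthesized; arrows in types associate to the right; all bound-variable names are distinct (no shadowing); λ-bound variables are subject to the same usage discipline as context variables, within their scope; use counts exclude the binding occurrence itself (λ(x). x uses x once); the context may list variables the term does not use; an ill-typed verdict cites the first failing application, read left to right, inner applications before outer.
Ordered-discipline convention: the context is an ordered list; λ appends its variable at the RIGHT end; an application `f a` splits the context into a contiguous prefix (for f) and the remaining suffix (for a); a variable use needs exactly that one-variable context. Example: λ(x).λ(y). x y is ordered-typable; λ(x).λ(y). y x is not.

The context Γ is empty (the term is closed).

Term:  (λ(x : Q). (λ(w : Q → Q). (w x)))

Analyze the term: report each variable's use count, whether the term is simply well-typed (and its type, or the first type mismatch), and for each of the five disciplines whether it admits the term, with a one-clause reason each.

counts: x (λ-bound)=1, w (λ-bound)=1
uses in reading order: w, x
typing: the term checks, with type Q → (Q → Q) → Q
ordered: ✗ — use order w, x needs exchange
linear: ✓ — single use per variable (x, w)
affine: ✓ — x, w: no repeats, contraction unneeded
relevant: ✓ — every one of x, w appears
unrestricted: ✓ — simply typable at Q → (Q → Q) → Q; W, C, E all held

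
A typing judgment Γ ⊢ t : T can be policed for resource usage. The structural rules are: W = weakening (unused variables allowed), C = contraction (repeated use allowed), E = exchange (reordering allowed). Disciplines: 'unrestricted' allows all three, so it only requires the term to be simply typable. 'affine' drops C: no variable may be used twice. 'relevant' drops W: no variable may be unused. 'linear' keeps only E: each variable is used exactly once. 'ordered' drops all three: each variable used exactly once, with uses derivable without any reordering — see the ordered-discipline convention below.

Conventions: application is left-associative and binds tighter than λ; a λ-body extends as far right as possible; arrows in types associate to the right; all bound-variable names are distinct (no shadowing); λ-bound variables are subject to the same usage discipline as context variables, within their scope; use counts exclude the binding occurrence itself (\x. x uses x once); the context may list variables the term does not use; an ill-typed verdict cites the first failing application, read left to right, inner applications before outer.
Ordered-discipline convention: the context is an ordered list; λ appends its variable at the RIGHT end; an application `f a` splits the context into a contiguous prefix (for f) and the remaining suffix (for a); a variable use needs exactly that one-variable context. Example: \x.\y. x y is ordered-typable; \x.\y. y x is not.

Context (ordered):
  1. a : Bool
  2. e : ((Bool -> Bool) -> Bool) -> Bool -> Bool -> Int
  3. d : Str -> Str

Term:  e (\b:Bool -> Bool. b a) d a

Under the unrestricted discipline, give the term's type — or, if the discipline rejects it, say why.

not well-typed under unrestricted — a type mismatch blocks all five
counts: a: 2×; e: 1×; d: 1×; b (λ-bound): 1×
use order (left to right): e, b, a, d, a
typing: ill-typed: an application expects Bool but receives Str -> Str
summary: ordered ✗, linear ✗, affine ✗, relevant ✗, unrestricted ✗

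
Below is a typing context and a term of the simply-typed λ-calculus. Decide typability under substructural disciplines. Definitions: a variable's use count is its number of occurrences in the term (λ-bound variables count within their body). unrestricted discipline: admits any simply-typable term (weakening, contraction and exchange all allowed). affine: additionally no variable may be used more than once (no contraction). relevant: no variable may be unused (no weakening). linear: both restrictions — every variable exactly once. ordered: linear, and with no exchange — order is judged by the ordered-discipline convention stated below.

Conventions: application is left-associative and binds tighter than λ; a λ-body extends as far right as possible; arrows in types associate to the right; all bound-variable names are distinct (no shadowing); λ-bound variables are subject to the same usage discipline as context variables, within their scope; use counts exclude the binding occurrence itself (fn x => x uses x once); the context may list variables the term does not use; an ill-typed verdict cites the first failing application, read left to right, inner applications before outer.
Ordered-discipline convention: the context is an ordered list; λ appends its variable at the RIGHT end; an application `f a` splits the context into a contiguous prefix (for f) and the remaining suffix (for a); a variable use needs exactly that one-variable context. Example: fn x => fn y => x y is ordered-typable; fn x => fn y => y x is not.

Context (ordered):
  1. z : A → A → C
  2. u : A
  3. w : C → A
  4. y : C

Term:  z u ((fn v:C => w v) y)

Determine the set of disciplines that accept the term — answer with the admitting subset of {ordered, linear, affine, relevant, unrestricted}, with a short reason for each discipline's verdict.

admitted in: ordered, linear, affine, relevant, unrestricted
variable uses: z ×1; u ×1; w ×1; y ×1; v (λ-bound) ×1
left-to-right use order: z, u, w, v, y
typing: well-typed — term : C
ordered: ✓, single-use (z, u, w, y, v), ordered derivation ok
linear: ✓, each of z, u, w, y, v used exactly once
affine: ✓, no duplicate uses among z, u, w, y, v
relevant: ✓, at least one use each (z, u, w, y, v)
unrestricted: ✓, typability at C is all that's needed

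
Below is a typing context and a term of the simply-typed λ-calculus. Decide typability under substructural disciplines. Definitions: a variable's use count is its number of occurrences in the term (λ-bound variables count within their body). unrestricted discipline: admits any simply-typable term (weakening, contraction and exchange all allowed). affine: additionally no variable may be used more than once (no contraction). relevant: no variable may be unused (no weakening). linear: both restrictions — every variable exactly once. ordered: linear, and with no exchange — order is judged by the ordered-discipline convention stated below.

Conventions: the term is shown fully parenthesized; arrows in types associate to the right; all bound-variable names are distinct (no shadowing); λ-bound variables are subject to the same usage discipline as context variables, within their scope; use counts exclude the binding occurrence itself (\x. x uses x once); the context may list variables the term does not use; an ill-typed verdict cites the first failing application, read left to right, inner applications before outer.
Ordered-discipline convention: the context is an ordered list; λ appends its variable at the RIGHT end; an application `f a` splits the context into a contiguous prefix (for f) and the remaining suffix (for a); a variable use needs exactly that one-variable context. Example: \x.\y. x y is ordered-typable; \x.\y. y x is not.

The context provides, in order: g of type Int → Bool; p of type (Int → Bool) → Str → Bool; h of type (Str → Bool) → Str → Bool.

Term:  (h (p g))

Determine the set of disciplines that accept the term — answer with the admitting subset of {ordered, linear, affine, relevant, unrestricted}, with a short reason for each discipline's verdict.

accepted by: linear, affine, relevant, unrestricted
counts: g: 1; p: 1; h: 1
left-to-right use order: h, p, g
typing: the term checks, with type Str → Bool
ordered: ✗ — needs exchange: uses follow h, p, g
linear: ✓ — single use per variable (g, p, h)
affine: ✓ — none of g, p, h used more than once
relevant: ✓ — at least one use each (g, p, h)
unrestricted: ✓ — typability at Str → Bool is all that's needed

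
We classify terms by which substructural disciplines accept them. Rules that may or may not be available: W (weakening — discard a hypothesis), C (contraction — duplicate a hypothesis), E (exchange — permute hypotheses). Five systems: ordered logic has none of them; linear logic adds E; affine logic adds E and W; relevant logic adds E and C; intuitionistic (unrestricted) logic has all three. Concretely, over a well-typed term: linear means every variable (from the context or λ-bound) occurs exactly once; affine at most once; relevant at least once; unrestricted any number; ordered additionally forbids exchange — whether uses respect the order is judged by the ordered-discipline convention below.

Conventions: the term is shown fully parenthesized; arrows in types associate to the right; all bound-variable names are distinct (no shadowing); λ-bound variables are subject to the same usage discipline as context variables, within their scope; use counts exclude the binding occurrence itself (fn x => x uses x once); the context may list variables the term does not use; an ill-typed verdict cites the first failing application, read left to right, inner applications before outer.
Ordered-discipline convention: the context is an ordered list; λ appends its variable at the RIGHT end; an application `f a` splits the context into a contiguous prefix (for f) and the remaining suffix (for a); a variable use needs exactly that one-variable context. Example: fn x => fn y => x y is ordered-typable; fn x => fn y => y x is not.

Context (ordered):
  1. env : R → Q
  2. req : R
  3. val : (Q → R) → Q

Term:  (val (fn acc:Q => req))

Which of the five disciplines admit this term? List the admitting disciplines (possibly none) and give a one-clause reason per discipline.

admitted in: affine, unrestricted
variable uses: env: 0×, req: 1×, val: 1×, acc [bound]: 0×
use order (left to right): val, req
typing: ✓ — Q
ordered ✗ (env, acc left unused)
linear ✗ (env, acc left unused)
affine ✓ (none of env, req, val, acc used more than once)
relevant ✗ (env, acc left unused)
unrestricted ✓ (type-checks (Q) and nothing is barred)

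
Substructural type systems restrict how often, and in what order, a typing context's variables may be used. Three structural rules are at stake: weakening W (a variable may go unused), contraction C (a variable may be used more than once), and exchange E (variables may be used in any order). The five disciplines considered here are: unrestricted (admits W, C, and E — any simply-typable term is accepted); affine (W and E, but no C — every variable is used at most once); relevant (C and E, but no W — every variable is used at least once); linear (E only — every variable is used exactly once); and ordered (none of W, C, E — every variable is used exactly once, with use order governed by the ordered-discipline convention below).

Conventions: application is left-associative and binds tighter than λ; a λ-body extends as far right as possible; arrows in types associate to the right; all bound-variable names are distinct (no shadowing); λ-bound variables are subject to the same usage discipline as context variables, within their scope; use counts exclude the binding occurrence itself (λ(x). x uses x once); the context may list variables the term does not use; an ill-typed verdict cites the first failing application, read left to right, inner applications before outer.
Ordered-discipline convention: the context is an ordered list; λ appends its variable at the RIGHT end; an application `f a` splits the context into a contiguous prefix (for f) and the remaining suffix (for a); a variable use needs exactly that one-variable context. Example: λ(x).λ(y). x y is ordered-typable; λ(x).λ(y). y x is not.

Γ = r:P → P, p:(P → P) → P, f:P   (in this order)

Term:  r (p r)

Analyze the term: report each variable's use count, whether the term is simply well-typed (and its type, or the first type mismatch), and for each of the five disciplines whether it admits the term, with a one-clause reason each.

use counts: r: 2×; p: 1×; f: 0×
left-to-right use order: r, p, r
typing: the term checks, with type P
ordered: ✗ — needs contraction — r ×2; unused: f — weakening required
linear: ✗ — needs contraction — r ×2; unused: f — weakening required
affine: ✗ — needs contraction — r ×2
relevant: ✗ — unused: f — weakening required
unrestricted: ✓ — well-typed at P; no restrictions here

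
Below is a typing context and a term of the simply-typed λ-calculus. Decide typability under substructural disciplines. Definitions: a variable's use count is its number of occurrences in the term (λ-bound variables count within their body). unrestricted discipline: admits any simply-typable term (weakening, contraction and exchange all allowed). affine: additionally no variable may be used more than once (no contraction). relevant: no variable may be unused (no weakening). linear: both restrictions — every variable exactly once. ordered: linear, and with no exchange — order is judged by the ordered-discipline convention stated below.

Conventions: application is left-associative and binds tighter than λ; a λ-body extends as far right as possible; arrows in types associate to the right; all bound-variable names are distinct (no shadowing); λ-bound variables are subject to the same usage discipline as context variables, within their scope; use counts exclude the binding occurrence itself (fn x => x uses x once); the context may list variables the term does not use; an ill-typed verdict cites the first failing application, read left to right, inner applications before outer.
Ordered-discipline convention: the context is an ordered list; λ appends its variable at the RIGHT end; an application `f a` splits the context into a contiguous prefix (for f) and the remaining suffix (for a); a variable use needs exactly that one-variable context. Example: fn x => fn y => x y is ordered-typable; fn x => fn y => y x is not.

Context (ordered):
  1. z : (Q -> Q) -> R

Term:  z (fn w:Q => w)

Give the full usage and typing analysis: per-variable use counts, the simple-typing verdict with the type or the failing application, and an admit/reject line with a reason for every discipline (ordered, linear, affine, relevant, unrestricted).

variable uses: z: 1×, w [bound]: 1×
use order (left to right): z, w
typing: well-typed — term : R
ordered ✓ (z, w: once each, no exchange needed)
linear ✓ (single use per variable (z, w))
affine ✓ (z, w: no repeats, contraction unneeded)
relevant ✓ (every one of z, w appears)
unrestricted ✓ (type-checks (R) and nothing is barred)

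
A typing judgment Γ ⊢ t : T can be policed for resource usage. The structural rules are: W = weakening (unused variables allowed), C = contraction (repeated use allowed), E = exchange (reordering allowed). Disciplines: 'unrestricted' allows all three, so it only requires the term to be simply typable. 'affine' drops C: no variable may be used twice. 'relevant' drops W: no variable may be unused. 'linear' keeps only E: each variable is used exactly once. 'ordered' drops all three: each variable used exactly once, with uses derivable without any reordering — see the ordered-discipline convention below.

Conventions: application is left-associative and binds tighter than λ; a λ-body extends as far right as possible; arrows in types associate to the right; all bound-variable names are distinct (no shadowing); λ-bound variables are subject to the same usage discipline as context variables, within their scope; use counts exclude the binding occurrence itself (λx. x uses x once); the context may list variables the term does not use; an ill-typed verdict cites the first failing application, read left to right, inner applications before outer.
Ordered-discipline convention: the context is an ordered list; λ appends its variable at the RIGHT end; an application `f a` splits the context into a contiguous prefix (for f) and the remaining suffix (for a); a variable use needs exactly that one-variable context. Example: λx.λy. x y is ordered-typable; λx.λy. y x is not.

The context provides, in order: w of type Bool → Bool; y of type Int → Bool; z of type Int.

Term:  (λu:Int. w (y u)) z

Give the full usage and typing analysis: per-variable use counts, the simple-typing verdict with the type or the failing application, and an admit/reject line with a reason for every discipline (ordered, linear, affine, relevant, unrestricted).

variable uses: w ×1, y ×1, z ×1, u [bound] ×1
order of uses: w, y, u, z
typing: the term checks, with type Bool
ordered ✓ (w, y, z, u once each; derivable with no W/C/E)
linear ✓ (each of w, y, z, u used exactly once)
affine ✓ (at most one use each (w, y, z, u))
relevant ✓ (at least one use each (w, y, z, u))
unrestricted ✓ (typability at Bool is all that's needed)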